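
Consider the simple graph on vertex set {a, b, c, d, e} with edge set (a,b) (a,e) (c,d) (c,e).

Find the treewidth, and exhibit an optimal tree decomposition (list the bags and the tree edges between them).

Every bag has size at most 2, so the width is 2 − 1 = 1 and tw(G) ≤ 1. Since G has at least one edge (e.g. b–a), it is not an edgeless graph, so tw(G) ≥ 1. Hence tw(G) = 1 exactly.

Treewidth 1.
One such decomposition:
Bags: B1 = {a, b}  B2 = {a, e}  B3 = {c, e}  B4 = {c, d}
Tree: B1–B2, B2–B3, B3–B4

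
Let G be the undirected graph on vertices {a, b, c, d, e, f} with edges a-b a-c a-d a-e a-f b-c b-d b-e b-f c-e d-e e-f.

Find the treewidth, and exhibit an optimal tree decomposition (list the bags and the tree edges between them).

Treewidth 3.
Bags: B1 = {a, b, c, e}  B2 = {a, b, d, e}  B3 = {a, b, e, f}
Tree: B1–B2, B2–B3

Every bag has size at most 4, so the width is 4 − 1 = 3 and tw(G) ≤ 3. Conversely, {a, b, d, e} is a clique of size 4, and the vertices of any clique must share a bag in every tree decomposition; so some bag has ≥ 4 vertices and tw(G) ≥ 3. Hence tw(G) = 3 exactly.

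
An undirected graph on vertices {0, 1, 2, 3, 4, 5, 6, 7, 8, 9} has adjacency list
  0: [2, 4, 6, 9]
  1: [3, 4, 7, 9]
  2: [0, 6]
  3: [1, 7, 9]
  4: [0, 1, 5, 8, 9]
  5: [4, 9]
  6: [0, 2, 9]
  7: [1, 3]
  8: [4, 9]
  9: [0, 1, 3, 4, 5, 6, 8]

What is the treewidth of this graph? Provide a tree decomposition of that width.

Treewidth 2.
One optimal decomposition is:
Bags: B1 = {0, 6, 9}  B2 = {0, 4, 9}  B3 = {1, 4, 9}  B4 = {0, 2, 6}  B5 = {1, 3, 9}  B6 = {4, 8, 9}  B7 = {4, 5, 9}  B8 = {1, 3, 7}
Tree: B1–B2, B2–B3, B1–B4, B3–B5, B2–B6, B6–B7, B5–B8

Every bag has size at most 3, so the width is 3 − 1 = 2 and tw(G) ≤ 2. For the lower bound, the 3 vertices {1, 3, 9} are pairwise adjacent, and any tree decomposition puts a clique entirely inside one bag — forcing width ≥ 2. Therefore the treewidth is 2.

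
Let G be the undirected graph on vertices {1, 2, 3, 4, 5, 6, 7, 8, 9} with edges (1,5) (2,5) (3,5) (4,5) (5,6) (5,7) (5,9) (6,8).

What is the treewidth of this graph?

1

A width-1 tree decomposition is:
Bags: B1 = {5, 6}  B2 = {2, 5}  B3 = {3, 5}  B4 = {4, 5}  B5 = {5, 9}  B6 = {6, 8}  B7 = {1, 5}  B8 = {5, 7}
Tree: B1–B2, B2–B3, B3–B4, B3–B5, B1–B6, B1–B7, B5–B8
Each bag holds 2 vertices, so the decomposition has width 1, which upper-bounds the treewidth. Since G has at least one edge (e.g. 5–6), it is not an edgeless graph, so tw(G) ≥ 1. Combining the bounds, tw(G) = 1.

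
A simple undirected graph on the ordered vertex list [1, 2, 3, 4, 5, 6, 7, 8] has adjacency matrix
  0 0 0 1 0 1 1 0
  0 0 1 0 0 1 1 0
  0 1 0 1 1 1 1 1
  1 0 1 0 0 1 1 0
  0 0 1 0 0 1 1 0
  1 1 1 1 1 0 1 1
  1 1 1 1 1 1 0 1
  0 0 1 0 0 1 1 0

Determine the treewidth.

A width-3 tree decomposition is:
Bags: B1 = {1, 4, 6, 7}  B2 = {3, 4, 6, 7}  B3 = {3, 5, 6, 7}  B4 = {2, 3, 6, 7}  B5 = {3, 6, 7, 8}
Tree: B1–B2, B2–B3, B2–B4, B3–B5
The largest bag has 4 vertices, giving width 3; this decomposition certifies tw(G) ≤ 3. For the lower bound, the 4 vertices {1, 4, 6, 7} are pairwise adjacent, and any tree decomposition puts a clique entirely inside one bag — forcing width ≥ 3. Hence tw(G) = 3 exactly.

3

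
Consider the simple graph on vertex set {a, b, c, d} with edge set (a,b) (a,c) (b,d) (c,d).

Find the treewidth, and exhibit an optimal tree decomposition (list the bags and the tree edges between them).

Treewidth 2.
Bags: B1 = {b, c, d}  B2 = {a, b, c}
Tree: B1–B2

Every bag has size at most 3, so the width is 3 − 1 = 2 and tw(G) ≤ 2. Since c–d–b–a–c is a cycle in G, G is not acyclic. Forests are exactly the graphs of treewidth ≤ 1, so tw(G) ≥ 2. Combining the bounds, tw(G) = 2.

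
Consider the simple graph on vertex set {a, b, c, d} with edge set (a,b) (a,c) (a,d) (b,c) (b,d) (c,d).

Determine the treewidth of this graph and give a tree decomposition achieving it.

With just one bag of size 4, the width is 4 − 1 = 3, so tw(G) ≤ 3. Conversely, {a, b, c, d} is a clique of size 4, and the vertices of any clique must share a bag in every tree decomposition; so some bag has ≥ 4 vertices and tw(G) ≥ 3. Therefore the treewidth is 3.

Treewidth 3.
One such decomposition:
Bags: B1 = {a, b, c, d}
Tree: (single bag)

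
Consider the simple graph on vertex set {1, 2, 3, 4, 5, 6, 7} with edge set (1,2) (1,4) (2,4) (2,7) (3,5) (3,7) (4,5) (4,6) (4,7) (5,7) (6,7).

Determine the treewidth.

2

A width-2 tree decomposition is:
Bags: B1 = {4, 5, 7}  B2 = {4, 6, 7}  B3 = {2, 4, 7}  B4 = {3, 5, 7}  B5 = {1, 2, 4}
Tree: B1–B2, B2–B3, B1–B4, B3–B5
Every bag has size at most 3, so the width is 3 − 1 = 2 and tw(G) ≤ 2. For the lower bound, the 3 vertices {3, 5, 7} are pairwise adjacent, and any tree decomposition puts a clique entirely inside one bag — forcing width ≥ 2. Combining the bounds, tw(G) = 2.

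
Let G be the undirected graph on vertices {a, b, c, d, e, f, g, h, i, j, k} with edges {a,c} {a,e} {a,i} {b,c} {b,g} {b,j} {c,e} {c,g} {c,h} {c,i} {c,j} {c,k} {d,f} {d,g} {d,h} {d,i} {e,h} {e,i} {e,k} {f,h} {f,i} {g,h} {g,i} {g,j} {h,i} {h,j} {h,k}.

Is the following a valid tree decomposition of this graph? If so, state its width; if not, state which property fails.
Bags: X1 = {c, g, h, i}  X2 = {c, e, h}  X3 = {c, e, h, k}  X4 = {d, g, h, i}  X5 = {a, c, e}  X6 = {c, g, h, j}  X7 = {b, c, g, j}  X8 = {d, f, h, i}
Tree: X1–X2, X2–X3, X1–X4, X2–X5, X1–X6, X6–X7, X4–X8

No — edge (i,e) lies in no bag.

A tree decomposition must satisfy three properties: every vertex lies in some bag; for every edge, both endpoints lie together in some bag; and for every vertex, the bags containing it form a connected subtree. Here edge (i,e) lies in no bag, so the decomposition is invalid.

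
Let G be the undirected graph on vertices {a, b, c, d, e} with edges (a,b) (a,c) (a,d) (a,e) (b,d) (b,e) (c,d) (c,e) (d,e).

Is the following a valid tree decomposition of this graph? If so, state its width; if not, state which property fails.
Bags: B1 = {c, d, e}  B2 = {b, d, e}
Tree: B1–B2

A tree decomposition must satisfy three properties: every vertex lies in some bag; for every edge, both endpoints lie together in some bag; and for every vertex, the bags containing it form a connected subtree. Here vertex a appears in no bag, so the decomposition is invalid.

No — vertex a appears in no bag.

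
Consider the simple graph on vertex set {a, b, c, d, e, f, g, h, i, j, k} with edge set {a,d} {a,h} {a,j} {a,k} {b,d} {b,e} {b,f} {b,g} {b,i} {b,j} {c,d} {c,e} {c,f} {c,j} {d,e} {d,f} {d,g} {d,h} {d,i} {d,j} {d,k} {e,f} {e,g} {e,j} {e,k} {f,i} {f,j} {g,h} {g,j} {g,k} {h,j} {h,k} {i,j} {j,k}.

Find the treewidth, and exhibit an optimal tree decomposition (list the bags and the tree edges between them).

Treewidth 4.
One optimal decomposition is:
Bags: B1 = {b, d, f, i, j}  B2 = {b, d, e, f, j}  B3 = {c, d, e, f, j}  B4 = {b, d, e, g, j}  B5 = {d, e, g, j, k}  B6 = {d, g, h, j, k}  B7 = {a, d, h, j, k}
Tree: B1–B2, B2–B3, B2–B4, B4–B5, B5–B6, B6–B7

Each bag holds 5 vertices, so the decomposition has width 4, which upper-bounds the treewidth. For the lower bound, the 5 vertices {d, e, g, j, k} are pairwise adjacent, and any tree decomposition puts a clique entirely inside one bag — forcing width ≥ 4. The upper and lower bounds meet at 4, so that is the treewidth.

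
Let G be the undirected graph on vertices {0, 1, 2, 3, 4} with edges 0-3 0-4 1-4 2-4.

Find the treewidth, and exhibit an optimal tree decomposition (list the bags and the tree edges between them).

Each bag holds 2 vertices, so the decomposition has width 1, which upper-bounds the treewidth. Any graph with an edge has treewidth ≥ 1, and G has the edge 4–1. The upper and lower bounds meet at 1, so that is the treewidth.

Treewidth 1.
Bags: B1 = {1, 4}  B2 = {0, 4}  B3 = {0, 3}  B4 = {2, 4}
Tree: B1–B2, B2–B3, B2–B4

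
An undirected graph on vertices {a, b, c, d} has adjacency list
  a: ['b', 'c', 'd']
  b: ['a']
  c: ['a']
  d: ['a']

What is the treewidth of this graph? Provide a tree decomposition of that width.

Every bag has size at most 2, so the width is 2 − 1 = 1 and tw(G) ≤ 1. G has an edge, so its treewidth is at least 1. Hence tw(G) = 1 exactly.

Treewidth 1.
Bags: B1 = {a, b}  B2 = {a, c}  B3 = {a, d}
Tree: B1–B2, B1–B3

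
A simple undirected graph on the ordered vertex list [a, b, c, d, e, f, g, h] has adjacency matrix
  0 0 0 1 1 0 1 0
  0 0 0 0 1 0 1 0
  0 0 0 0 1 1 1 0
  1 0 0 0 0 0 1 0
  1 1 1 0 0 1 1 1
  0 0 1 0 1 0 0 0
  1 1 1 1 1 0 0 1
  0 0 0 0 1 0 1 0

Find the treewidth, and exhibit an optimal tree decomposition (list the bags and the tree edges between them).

Every bag has size at most 3, so the width is 3 − 1 = 2 and tw(G) ≤ 2. Conversely, {a, d, g} is a clique of size 3, and the vertices of any clique must share a bag in every tree decomposition; so some bag has ≥ 3 vertices and tw(G) ≥ 2. Combining the bounds, tw(G) = 2.

Treewidth 2.
Bags: B1 = {e, g, h}  B2 = {b, e, g}  B3 = {c, e, g}  B4 = {a, e, g}  B5 = {c, e, f}  B6 = {a, d, g}
Tree: B1–B2, B2–B3, B3–B4, B3–B5, B4–B6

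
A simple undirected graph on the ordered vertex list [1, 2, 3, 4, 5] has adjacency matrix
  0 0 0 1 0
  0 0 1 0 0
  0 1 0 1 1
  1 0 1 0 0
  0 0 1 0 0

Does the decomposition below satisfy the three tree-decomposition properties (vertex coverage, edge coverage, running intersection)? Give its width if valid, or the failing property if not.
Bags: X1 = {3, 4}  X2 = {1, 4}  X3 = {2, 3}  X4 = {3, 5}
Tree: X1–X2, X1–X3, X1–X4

Vertex coverage: the bags together contain {1, 2, 3, 4, 5}, the full vertex set. Edge coverage: each edge of G has both endpoints in at least one bag. Running intersection: for every vertex, the bags containing it form a connected subtree. All three properties hold, so this is a valid tree decomposition of width max|bag| − 1 = 1, and hence tw(G) ≤ 1.

Yes; width 1.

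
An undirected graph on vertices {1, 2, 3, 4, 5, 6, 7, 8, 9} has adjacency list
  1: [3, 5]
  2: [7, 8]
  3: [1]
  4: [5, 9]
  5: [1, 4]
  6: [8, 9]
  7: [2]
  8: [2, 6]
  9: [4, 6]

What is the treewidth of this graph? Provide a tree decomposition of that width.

Treewidth 1.
One such decomposition:
Bags: B1 = {1, 3}  B2 = {1, 5}  B3 = {4, 5}  B4 = {4, 9}  B5 = {6, 9}  B6 = {6, 8}  B7 = {2, 8}  B8 = {2, 7}
Tree: B1–B2, B2–B3, B3–B4, B4–B5, B5–B6, B6–B7, B7–B8

Every bag has size at most 2, so the width is 2 − 1 = 1 and tw(G) ≤ 1. G has an edge, so its treewidth is at least 1. Combining the bounds, tw(G) = 1.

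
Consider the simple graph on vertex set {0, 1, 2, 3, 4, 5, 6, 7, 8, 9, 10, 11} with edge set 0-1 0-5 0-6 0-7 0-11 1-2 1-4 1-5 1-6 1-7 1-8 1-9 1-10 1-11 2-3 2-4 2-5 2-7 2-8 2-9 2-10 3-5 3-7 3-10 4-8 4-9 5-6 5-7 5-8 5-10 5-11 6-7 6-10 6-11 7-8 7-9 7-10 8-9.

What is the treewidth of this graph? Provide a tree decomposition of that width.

Each bag holds 5 vertices, so the decomposition has width 4, which upper-bounds the treewidth. For the lower bound, the 5 vertices {1, 2, 4, 8, 9} are pairwise adjacent, and any tree decomposition puts a clique entirely inside one bag — forcing width ≥ 4. Combining the bounds, tw(G) = 4.

Treewidth 4.
One optimal decomposition is:
Bags: B1 = {1, 5, 6, 7, 10}  B2 = {1, 2, 5, 7, 10}  B3 = {1, 2, 5, 7, 8}  B4 = {1, 2, 7, 8, 9}  B5 = {0, 1, 5, 6, 7}  B6 = {2, 3, 5, 7, 10}  B7 = {0, 1, 5, 6, 11}  B8 = {1, 2, 4, 8, 9}
Tree: B1–B2, B2–B3, B3–B4, B1–B5, B2–B6, B5–B7, B4–B8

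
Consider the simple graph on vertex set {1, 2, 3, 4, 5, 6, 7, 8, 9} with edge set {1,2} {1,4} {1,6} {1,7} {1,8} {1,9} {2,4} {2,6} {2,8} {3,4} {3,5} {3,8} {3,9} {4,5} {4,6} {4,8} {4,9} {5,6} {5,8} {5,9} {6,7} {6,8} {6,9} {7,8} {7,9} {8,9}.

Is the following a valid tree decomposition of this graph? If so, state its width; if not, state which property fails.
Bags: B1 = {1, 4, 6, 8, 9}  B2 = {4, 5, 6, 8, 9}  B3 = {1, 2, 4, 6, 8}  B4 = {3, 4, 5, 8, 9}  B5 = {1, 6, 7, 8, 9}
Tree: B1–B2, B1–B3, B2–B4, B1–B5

Yes; width 4.

Checking the three conditions: (i) the bags cover all of {1, 2, 3, 4, 5, 6, 7, 8, 9}; (ii) for each edge, some bag contains both endpoints; (iii) the bags containing any fixed vertex form a subtree. All hold, so the decomposition is valid with width 5 − 1 = 4.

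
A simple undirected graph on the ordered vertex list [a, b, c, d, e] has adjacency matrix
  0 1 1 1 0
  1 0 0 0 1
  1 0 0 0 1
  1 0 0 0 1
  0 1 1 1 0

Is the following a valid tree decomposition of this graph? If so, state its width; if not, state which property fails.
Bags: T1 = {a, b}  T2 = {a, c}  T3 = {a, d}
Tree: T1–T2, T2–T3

No — vertex e appears in no bag.

A tree decomposition must satisfy three properties: every vertex lies in some bag; for every edge, both endpoints lie together in some bag; and for every vertex, the bags containing it form a connected subtree. Here vertex e appears in no bag, so the decomposition is invalid.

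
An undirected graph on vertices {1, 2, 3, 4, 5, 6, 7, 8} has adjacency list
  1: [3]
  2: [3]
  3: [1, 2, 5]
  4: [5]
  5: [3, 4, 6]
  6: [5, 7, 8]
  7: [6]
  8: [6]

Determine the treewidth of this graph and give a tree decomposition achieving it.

Treewidth 1.
One optimal decomposition is:
Bags: B1 = {5, 6}  B2 = {3, 5}  B3 = {4, 5}  B4 = {6, 7}  B5 = {1, 3}  B6 = {2, 3}  B7 = {6, 8}
Tree: B1–B2, B2–B3, B1–B4, B2–B5, B5–B6, B4–B7

The largest bag has 2 vertices, giving width 1; this decomposition certifies tw(G) ≤ 1. G has an edge, so its treewidth is at least 1. Combining the bounds, tw(G) = 1.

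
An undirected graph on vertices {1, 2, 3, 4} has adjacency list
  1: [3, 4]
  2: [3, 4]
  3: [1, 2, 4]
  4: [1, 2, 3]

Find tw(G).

2

A width-2 tree decomposition is:
Bags: B1 = {2, 3, 4}  B2 = {1, 3, 4}
Tree: B1–B2
Every bag has size at most 3, so the width is 3 − 1 = 2 and tw(G) ≤ 2. Conversely, {1, 3, 4} is a clique of size 3, and the vertices of any clique must share a bag in every tree decomposition; so some bag has ≥ 3 vertices and tw(G) ≥ 2. Hence tw(G) = 2 exactly.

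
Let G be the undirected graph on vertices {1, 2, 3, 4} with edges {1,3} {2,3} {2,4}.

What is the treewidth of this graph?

A width-1 tree decomposition is:
Bags: B1 = {2, 4}  B2 = {2, 3}  B3 = {1, 3}
Tree: B1–B2, B2–B3
Each bag holds 2 vertices, so the decomposition has width 1, which upper-bounds the treewidth. G has an edge, so its treewidth is at least 1. The upper and lower bounds meet at 1, so that is the treewidth.

1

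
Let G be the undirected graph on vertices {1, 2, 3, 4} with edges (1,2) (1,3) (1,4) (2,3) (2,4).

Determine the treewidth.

2

A width-2 tree decomposition is:
Bags: B1 = {1, 2, 3}  B2 = {1, 2, 4}
Tree: B1–B2
Each bag holds 3 vertices, so the decomposition has width 2, which upper-bounds the treewidth. For the lower bound, the 3 vertices {1, 2, 3} are pairwise adjacent, and any tree decomposition puts a clique entirely inside one bag — forcing width ≥ 2. Hence tw(G) = 2 exactly.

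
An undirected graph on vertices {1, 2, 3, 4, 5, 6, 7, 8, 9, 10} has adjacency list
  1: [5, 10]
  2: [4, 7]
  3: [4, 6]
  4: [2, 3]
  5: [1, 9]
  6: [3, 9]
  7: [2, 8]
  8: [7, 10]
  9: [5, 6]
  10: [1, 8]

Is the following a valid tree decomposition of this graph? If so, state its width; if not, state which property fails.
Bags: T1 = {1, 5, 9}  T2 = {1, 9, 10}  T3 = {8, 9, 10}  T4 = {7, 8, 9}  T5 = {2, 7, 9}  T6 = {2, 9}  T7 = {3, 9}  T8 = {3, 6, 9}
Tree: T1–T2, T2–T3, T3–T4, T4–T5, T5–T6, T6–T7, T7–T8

No — vertex 4 appears in no bag.

A tree decomposition must satisfy three properties: every vertex lies in some bag; for every edge, both endpoints lie together in some bag; and for every vertex, the bags containing it form a connected subtree. Here vertex 4 appears in no bag, so the decomposition is invalid.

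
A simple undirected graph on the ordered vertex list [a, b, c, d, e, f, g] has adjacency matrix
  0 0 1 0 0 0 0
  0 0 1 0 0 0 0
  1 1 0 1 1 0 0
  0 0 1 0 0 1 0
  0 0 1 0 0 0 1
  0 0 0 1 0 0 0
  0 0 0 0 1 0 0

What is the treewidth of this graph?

A width-1 tree decomposition is:
Bags: B1 = {a, c}  B2 = {b, c}  B3 = {c, d}  B4 = {c, e}  B5 = {d, f}  B6 = {e, g}
Tree: B1–B2, B1–B3, B3–B4, B3–B5, B4–B6
The largest bag has 2 vertices, giving width 1; this decomposition certifies tw(G) ≤ 1. Since G has at least one edge (e.g. a–c), it is not an edgeless graph, so tw(G) ≥ 1. The upper and lower bounds meet at 1, so that is the treewidth.

1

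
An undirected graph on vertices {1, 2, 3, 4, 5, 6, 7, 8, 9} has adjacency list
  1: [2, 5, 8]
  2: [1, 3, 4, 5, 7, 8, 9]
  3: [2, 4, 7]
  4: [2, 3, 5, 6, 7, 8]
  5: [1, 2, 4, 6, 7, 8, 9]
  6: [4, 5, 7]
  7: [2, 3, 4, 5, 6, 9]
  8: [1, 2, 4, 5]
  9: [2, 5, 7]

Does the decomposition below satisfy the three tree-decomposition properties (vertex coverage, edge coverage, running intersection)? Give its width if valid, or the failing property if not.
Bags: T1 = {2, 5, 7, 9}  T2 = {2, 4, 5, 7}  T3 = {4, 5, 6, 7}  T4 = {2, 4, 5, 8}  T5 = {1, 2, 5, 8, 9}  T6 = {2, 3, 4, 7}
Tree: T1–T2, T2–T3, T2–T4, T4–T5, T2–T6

A tree decomposition must satisfy three properties: every vertex lies in some bag; for every edge, both endpoints lie together in some bag; and for every vertex, the bags containing it form a connected subtree. Here bags containing vertex 9 are not connected in the tree, so the decomposition is invalid.

No — bags containing vertex 9 are not connected in the tree.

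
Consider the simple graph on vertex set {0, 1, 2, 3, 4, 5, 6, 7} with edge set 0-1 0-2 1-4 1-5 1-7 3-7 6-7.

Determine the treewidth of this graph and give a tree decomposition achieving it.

Treewidth 1.
One such decomposition:
Bags: B1 = {1, 7}  B2 = {0, 1}  B3 = {1, 4}  B4 = {6, 7}  B5 = {0, 2}  B6 = {1, 5}  B7 = {3, 7}
Tree: B1–B2, B2–B3, B1–B4, B2–B5, B3–B6, B4–B7

Each bag holds 2 vertices, so the decomposition has width 1, which upper-bounds the treewidth. G has an edge, so its treewidth is at least 1. The upper and lower bounds meet at 1, so that is the treewidth.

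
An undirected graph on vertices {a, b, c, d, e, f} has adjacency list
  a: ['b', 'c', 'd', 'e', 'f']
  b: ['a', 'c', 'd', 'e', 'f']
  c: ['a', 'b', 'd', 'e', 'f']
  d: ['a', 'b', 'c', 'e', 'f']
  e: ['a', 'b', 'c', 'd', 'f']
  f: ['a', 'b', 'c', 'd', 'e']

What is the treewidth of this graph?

A width-5 tree decomposition is:
Bags: B1 = {a, b, c, d, e, f}
Tree: (single bag)
A single bag containing all 6 vertices is trivially a valid decomposition of width 5. On the other hand G contains the 6-clique {a, b, c, d, e, f}. A clique must lie in a single bag of any decomposition, so no decomposition can have width below 5. Therefore the treewidth is 5.

5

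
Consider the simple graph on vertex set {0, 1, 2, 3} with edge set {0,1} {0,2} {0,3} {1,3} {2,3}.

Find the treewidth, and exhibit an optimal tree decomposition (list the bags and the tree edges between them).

Each bag holds 3 vertices, so the decomposition has width 2, which upper-bounds the treewidth. For the lower bound, the 3 vertices {0, 1, 3} are pairwise adjacent, and any tree decomposition puts a clique entirely inside one bag — forcing width ≥ 2. The upper and lower bounds meet at 2, so that is the treewidth.

Treewidth 2.
Bags: B1 = {0, 1, 3}  B2 = {0, 2, 3}
Tree: B1–B2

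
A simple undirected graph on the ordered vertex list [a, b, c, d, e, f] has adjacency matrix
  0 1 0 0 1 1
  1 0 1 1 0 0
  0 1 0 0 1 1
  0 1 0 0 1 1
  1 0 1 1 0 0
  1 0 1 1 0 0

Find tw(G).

3

A width-3 tree decomposition is:
Bags: B1 = {a, c, d, e}  B2 = {a, b, c, d}  B3 = {a, c, d, f}
Tree: B1–B2, B2–B3
The largest bag has 4 vertices, giving width 3; this decomposition certifies tw(G) ≤ 3. For the lower bound: the 4 vertex sets {d,e}, {b,c}, {a}, {f} are disjoint, each induces a connected subgraph, and every pair is joined by at least one edge of G. Contracting each set to a single vertex therefore yields K_{4} as a minor, and since treewidth is minor-monotone, tw(G) ≥ tw(K_{4}) = 3. Hence tw(G) = 3 exactly.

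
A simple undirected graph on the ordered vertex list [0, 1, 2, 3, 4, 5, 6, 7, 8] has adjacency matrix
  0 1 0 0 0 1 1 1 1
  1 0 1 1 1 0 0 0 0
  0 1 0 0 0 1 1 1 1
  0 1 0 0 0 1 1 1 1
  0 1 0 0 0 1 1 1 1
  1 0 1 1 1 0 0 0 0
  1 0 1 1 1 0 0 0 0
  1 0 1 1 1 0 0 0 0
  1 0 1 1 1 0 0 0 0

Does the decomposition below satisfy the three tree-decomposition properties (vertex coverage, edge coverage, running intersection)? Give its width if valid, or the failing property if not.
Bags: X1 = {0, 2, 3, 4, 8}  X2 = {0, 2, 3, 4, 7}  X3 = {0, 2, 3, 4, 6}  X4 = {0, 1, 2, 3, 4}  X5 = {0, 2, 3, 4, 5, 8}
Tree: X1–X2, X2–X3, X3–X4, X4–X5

No — bags containing vertex 8 are not connected in the tree.

A tree decomposition must satisfy three properties: every vertex lies in some bag; for every edge, both endpoints lie together in some bag; and for every vertex, the bags containing it form a connected subtree. Here bags containing vertex 8 are not connected in the tree, so the decomposition is invalid.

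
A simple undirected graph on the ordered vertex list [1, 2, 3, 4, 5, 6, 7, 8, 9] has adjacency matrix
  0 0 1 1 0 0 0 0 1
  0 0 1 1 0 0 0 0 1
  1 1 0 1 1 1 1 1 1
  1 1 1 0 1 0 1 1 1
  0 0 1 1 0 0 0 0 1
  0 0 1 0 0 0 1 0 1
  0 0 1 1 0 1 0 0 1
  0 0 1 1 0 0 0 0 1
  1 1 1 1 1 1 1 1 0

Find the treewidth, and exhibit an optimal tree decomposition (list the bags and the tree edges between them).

Treewidth 3.
Bags: B1 = {3, 4, 7, 9}  B2 = {1, 3, 4, 9}  B3 = {2, 3, 4, 9}  B4 = {3, 4, 8, 9}  B5 = {3, 6, 7, 9}  B6 = {3, 4, 5, 9}
Tree: B1–B2, B1–B3, B2–B4, B1–B5, B3–B6

The largest bag has 4 vertices, giving width 3; this decomposition certifies tw(G) ≤ 3. Conversely, {1, 3, 4, 9} is a clique of size 4, and the vertices of any clique must share a bag in every tree decomposition; so some bag has ≥ 4 vertices and tw(G) ≥ 3. The upper and lower bounds meet at 3, so that is the treewidth.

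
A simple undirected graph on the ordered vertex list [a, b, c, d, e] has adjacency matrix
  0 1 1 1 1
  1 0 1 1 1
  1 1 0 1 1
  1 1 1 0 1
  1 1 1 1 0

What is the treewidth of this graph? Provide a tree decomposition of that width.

With just one bag of size 5, the width is 5 − 1 = 4, so tw(G) ≤ 4. Conversely, {a, b, c, d, e} is a clique of size 5, and the vertices of any clique must share a bag in every tree decomposition; so some bag has ≥ 5 vertices and tw(G) ≥ 4. Therefore the treewidth is 4.

Treewidth 4.
One optimal decomposition is:
Bags: B1 = {a, b, c, d, e}
Tree: (single bag)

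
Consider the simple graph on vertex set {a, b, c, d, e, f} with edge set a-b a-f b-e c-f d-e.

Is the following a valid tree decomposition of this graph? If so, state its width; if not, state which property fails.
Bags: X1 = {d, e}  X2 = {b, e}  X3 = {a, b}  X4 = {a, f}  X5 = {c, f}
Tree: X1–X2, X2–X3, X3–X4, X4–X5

Every vertex of G appears in some bag (union = {a, b, c, d, e, f}); every edge is covered by a bag; and for each vertex v the set of bags containing v is connected in the bag tree. The decomposition is therefore valid. The largest bag has 2 vertices, so the width is 1.

Yes; width 1.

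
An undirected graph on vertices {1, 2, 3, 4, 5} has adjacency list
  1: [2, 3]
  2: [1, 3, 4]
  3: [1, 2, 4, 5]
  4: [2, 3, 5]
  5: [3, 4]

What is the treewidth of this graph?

A width-2 tree decomposition is:
Bags: B1 = {2, 3, 4}  B2 = {3, 4, 5}  B3 = {1, 2, 3}
Tree: B1–B2, B1–B3
Each bag holds 3 vertices, so the decomposition has width 2, which upper-bounds the treewidth. Conversely, {1, 2, 3} is a clique of size 3, and the vertices of any clique must share a bag in every tree decomposition; so some bag has ≥ 3 vertices and tw(G) ≥ 2. The upper and lower bounds meet at 2, so that is the treewidth.

2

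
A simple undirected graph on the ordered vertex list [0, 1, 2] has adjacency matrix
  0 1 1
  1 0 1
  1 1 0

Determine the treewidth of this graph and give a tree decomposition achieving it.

Treewidth 2.
One optimal decomposition is:
Bags: B1 = {0, 1, 2}
Tree: (single bag)

A single bag containing all 3 vertices is trivially a valid decomposition of width 2. Conversely, {0, 1, 2} is a clique of size 3, and the vertices of any clique must share a bag in every tree decomposition; so some bag has ≥ 3 vertices and tw(G) ≥ 2. Hence tw(G) = 2 exactly.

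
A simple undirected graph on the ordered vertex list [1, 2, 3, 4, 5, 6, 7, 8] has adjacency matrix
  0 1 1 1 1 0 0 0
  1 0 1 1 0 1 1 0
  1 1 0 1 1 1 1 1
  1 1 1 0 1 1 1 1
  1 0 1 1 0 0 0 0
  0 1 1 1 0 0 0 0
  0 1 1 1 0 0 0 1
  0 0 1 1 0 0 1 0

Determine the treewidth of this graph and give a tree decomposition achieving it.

Treewidth 3.
One such decomposition:
Bags: B1 = {2, 3, 4, 7}  B2 = {1, 2, 3, 4}  B3 = {3, 4, 7, 8}  B4 = {1, 3, 4, 5}  B5 = {2, 3, 4, 6}
Tree: B1–B2, B1–B3, B2–B4, B1–B5

Each bag holds 4 vertices, so the decomposition has width 3, which upper-bounds the treewidth. Conversely, {3, 4, 7, 8} is a clique of size 4, and the vertices of any clique must share a bag in every tree decomposition; so some bag has ≥ 4 vertices and tw(G) ≥ 3. Combining the bounds, tw(G) = 3.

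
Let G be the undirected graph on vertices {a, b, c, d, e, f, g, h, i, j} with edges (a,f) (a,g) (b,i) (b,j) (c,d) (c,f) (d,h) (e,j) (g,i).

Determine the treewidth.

A width-1 tree decomposition is:
Bags: B1 = {e, j}  B2 = {b, j}  B3 = {b, i}  B4 = {g, i}  B5 = {a, g}  B6 = {a, f}  B7 = {c, f}  B8 = {c, d}  B9 = {d, h}
Tree: B1–B2, B2–B3, B3–B4, B4–B5, B5–B6, B6–B7, B7–B8, B8–B9
Every bag has size at most 2, so the width is 2 − 1 = 1 and tw(G) ≤ 1. G has an edge, so its treewidth is at least 1. The upper and lower bounds meet at 1, so that is the treewidth.

1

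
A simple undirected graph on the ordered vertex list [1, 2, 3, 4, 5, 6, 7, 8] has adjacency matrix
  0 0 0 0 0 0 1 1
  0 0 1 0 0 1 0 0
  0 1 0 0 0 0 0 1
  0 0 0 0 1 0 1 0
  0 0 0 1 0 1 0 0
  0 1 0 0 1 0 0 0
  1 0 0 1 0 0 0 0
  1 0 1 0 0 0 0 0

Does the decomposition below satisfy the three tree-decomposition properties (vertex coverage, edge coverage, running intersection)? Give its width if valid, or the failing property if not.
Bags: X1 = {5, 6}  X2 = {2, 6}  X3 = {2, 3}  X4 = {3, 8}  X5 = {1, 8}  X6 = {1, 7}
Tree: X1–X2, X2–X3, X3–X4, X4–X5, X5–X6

No — vertex 4 appears in no bag.

A tree decomposition must satisfy three properties: every vertex lies in some bag; for every edge, both endpoints lie together in some bag; and for every vertex, the bags containing it form a connected subtree. Here vertex 4 appears in no bag, so the decomposition is invalid.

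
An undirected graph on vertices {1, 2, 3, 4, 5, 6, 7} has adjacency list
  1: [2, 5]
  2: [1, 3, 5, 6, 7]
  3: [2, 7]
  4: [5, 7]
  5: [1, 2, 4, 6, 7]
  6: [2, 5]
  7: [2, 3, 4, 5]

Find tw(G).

A width-2 tree decomposition is:
Bags: B1 = {4, 5, 7}  B2 = {2, 5, 7}  B3 = {2, 5, 6}  B4 = {2, 3, 7}  B5 = {1, 2, 5}
Tree: B1–B2, B2–B3, B2–B4, B3–B5
Every bag has size at most 3, so the width is 3 − 1 = 2 and tw(G) ≤ 2. On the other hand G contains the 3-clique {2, 3, 7}. A clique must lie in a single bag of any decomposition, so no decomposition can have width below 2. Combining the bounds, tw(G) = 2.

2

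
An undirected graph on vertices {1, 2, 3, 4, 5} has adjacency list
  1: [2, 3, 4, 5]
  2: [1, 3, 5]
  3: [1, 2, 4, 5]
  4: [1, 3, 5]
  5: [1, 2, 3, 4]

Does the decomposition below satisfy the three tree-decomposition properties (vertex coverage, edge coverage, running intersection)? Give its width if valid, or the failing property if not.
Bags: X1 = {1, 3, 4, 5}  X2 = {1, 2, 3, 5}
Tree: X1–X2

Yes; width 3.

Checking the three conditions: (i) the bags cover all of {1, 2, 3, 4, 5}; (ii) for each edge, some bag contains both endpoints; (iii) the bags containing any fixed vertex form a subtree. All hold, so the decomposition is valid with width 4 − 1 = 3.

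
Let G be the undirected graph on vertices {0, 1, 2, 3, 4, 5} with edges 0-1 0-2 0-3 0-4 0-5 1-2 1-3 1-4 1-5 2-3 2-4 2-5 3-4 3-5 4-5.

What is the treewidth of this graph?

A width-5 tree decomposition is:
Bags: B1 = {0, 1, 2, 3, 4, 5}
Tree: (single bag)
A single bag containing all 6 vertices is trivially a valid decomposition of width 5. On the other hand G contains the 6-clique {0, 1, 2, 3, 4, 5}. A clique must lie in a single bag of any decomposition, so no decomposition can have width below 5. The upper and lower bounds meet at 5, so that is the treewidth.

5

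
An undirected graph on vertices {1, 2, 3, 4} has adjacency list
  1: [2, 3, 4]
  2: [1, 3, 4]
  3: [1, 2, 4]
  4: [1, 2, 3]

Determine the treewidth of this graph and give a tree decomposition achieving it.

A single bag containing all 4 vertices is trivially a valid decomposition of width 3. On the other hand G contains the 4-clique {1, 2, 3, 4}. A clique must lie in a single bag of any decomposition, so no decomposition can have width below 3. Combining the bounds, tw(G) = 3.

Treewidth 3.
One optimal decomposition is:
Bags: B1 = {1, 2, 3, 4}
Tree: (single bag)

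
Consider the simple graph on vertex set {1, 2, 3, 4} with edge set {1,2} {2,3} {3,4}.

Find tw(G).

1

A width-1 tree decomposition is:
Bags: B1 = {2, 3}  B2 = {1, 2}  B3 = {3, 4}
Tree: B1–B2, B1–B3
Every bag has size at most 2, so the width is 2 − 1 = 1 and tw(G) ≤ 1. Since G has at least one edge (e.g. 2–3), it is not an edgeless graph, so tw(G) ≥ 1. Hence tw(G) = 1 exactly.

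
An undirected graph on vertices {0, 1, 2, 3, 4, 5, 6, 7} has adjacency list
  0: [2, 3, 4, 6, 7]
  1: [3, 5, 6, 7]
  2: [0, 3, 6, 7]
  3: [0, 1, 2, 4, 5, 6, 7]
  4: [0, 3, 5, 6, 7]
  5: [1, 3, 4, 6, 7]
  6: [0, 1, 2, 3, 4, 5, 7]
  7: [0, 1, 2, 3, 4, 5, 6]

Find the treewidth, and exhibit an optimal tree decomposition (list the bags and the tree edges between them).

The largest bag has 5 vertices, giving width 4; this decomposition certifies tw(G) ≤ 4. On the other hand G contains the 5-clique {0, 2, 3, 6, 7}. A clique must lie in a single bag of any decomposition, so no decomposition can have width below 4. The upper and lower bounds meet at 4, so that is the treewidth.

Treewidth 4.
One optimal decomposition is:
Bags: B1 = {0, 3, 4, 6, 7}  B2 = {3, 4, 5, 6, 7}  B3 = {0, 2, 3, 6, 7}  B4 = {1, 3, 5, 6, 7}
Tree: B1–B2, B1–B3, B2–B4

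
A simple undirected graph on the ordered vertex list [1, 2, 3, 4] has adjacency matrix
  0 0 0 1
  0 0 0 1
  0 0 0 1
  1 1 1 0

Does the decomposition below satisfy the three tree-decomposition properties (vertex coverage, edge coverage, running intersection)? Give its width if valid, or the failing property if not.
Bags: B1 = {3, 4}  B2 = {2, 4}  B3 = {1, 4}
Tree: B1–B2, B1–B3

Checking the three conditions: (i) the bags cover all of {1, 2, 3, 4}; (ii) for each edge, some bag contains both endpoints; (iii) the bags containing any fixed vertex form a subtree. All hold, so the decomposition is valid with width 2 − 1 = 1.

Yes; width 1.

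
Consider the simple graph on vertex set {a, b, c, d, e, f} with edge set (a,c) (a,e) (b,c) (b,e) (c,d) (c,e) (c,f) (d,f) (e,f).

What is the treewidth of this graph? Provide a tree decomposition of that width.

Every bag has size at most 3, so the width is 3 − 1 = 2 and tw(G) ≤ 2. On the other hand G contains the 3-clique {c, d, f}. A clique must lie in a single bag of any decomposition, so no decomposition can have width below 2. Therefore the treewidth is 2.

Treewidth 2.
One such decomposition:
Bags: B1 = {b, c, e}  B2 = {c, e, f}  B3 = {c, d, f}  B4 = {a, c, e}
Tree: B1–B2, B2–B3, B2–B4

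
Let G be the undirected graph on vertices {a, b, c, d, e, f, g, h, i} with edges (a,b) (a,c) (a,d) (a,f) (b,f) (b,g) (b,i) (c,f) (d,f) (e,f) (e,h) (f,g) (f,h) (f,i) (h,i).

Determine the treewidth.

A width-2 tree decomposition is:
Bags: B1 = {a, b, f}  B2 = {b, f, g}  B3 = {b, f, i}  B4 = {a, c, f}  B5 = {f, h, i}  B6 = {a, d, f}  B7 = {e, f, h}
Tree: B1–B2, B2–B3, B1–B4, B3–B5, B4–B6, B5–B7
Every bag has size at most 3, so the width is 3 − 1 = 2 and tw(G) ≤ 2. Conversely, {a, d, f} is a clique of size 3, and the vertices of any clique must share a bag in every tree decomposition; so some bag has ≥ 3 vertices and tw(G) ≥ 2. Therefore the treewidth is 2.

2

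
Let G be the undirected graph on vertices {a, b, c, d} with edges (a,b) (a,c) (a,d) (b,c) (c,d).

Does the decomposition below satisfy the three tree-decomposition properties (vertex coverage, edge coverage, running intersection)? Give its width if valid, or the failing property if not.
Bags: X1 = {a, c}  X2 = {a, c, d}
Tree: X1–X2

A tree decomposition must satisfy three properties: every vertex lies in some bag; for every edge, both endpoints lie together in some bag; and for every vertex, the bags containing it form a connected subtree. Here vertex b appears in no bag, so the decomposition is invalid.

No — vertex b appears in no bag.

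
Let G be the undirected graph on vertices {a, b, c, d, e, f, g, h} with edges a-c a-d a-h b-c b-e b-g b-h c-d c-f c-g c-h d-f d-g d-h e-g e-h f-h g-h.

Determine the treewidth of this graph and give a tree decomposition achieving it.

Treewidth 3.
One optimal decomposition is:
Bags: B1 = {b, c, g, h}  B2 = {c, d, g, h}  B3 = {b, e, g, h}  B4 = {a, c, d, h}  B5 = {c, d, f, h}
Tree: B1–B2, B1–B3, B2–B4, B4–B5

Each bag holds 4 vertices, so the decomposition has width 3, which upper-bounds the treewidth. On the other hand G contains the 4-clique {b, e, g, h}. A clique must lie in a single bag of any decomposition, so no decomposition can have width below 3. The upper and lower bounds meet at 3, so that is the treewidth.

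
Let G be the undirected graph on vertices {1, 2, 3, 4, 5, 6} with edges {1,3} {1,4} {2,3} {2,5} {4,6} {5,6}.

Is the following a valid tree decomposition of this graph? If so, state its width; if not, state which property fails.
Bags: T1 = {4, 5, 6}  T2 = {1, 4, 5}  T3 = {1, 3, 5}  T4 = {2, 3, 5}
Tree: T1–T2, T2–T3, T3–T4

Yes; width 2.

Every vertex of G appears in some bag (union = {1, 2, 3, 4, 5, 6}); every edge is covered by a bag; and for each vertex v the set of bags containing v is connected in the bag tree. The decomposition is therefore valid. The largest bag has 3 vertices, so the width is 2.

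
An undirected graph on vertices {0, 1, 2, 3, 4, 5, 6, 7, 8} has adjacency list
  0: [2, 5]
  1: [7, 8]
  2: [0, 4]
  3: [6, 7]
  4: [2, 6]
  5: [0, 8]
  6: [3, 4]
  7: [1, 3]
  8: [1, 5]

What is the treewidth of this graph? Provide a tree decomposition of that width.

Treewidth 2.
One such decomposition:
Bags: B1 = {0, 5, 8}  B2 = {0, 1, 8}  B3 = {0, 1, 7}  B4 = {0, 3, 7}  B5 = {0, 3, 6}  B6 = {0, 4, 6}  B7 = {0, 2, 4}
Tree: B1–B2, B2–B3, B3–B4, B4–B5, B5–B6, B6–B7

Each bag holds 3 vertices, so the decomposition has width 2, which upper-bounds the treewidth. Since 0–5–8–1–7–3–6–4–2–0 is a cycle in G, G is not acyclic. Forests are exactly the graphs of treewidth ≤ 1, so tw(G) ≥ 2. Hence tw(G) = 2 exactly.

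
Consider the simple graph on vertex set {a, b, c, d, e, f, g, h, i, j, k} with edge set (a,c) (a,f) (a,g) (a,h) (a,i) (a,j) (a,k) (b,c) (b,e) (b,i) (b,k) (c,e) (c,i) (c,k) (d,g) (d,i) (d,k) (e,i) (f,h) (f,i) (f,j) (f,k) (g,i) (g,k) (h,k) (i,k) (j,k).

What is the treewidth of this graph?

A width-3 tree decomposition is:
Bags: B1 = {a, f, i, k}  B2 = {a, g, i, k}  B3 = {a, c, i, k}  B4 = {a, f, j, k}  B5 = {b, c, i, k}  B6 = {d, g, i, k}  B7 = {b, c, e, i}  B8 = {a, f, h, k}
Tree: B1–B2, B1–B3, B1–B4, B3–B5, B2–B6, B5–B7, B1–B8
The largest bag has 4 vertices, giving width 3; this decomposition certifies tw(G) ≤ 3. For the lower bound, the 4 vertices {b, c, e, i} are pairwise adjacent, and any tree decomposition puts a clique entirely inside one bag — forcing width ≥ 3. Combining the bounds, tw(G) = 3.

3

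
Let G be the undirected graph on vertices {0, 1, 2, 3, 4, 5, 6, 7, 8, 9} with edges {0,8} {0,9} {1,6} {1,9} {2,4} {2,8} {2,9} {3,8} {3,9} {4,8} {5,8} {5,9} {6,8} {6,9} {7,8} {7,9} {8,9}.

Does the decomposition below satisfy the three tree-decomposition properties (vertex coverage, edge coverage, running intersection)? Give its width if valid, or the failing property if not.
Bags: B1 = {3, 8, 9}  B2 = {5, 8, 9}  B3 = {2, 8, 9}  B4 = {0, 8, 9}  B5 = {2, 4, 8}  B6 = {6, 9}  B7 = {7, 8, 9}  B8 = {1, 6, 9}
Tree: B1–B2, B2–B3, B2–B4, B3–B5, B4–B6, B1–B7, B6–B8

A tree decomposition must satisfy three properties: every vertex lies in some bag; for every edge, both endpoints lie together in some bag; and for every vertex, the bags containing it form a connected subtree. Here edge (8,6) lies in no bag, so the decomposition is invalid.

No — edge (8,6) lies in no bag.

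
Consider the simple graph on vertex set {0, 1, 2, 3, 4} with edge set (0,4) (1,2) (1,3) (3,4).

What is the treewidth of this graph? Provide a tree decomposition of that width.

Treewidth 1.
One such decomposition:
Bags: B1 = {1, 2}  B2 = {1, 3}  B3 = {3, 4}  B4 = {0, 4}
Tree: B1–B2, B2–B3, B3–B4

Each bag holds 2 vertices, so the decomposition has width 1, which upper-bounds the treewidth. Since G has at least one edge (e.g. 2–1), it is not an edgeless graph, so tw(G) ≥ 1. The upper and lower bounds meet at 1, so that is the treewidth.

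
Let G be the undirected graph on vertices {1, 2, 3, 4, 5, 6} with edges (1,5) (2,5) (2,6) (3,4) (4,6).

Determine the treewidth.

1

A width-1 tree decomposition is:
Bags: B1 = {3, 4}  B2 = {4, 6}  B3 = {2, 6}  B4 = {2, 5}  B5 = {1, 5}
Tree: B1–B2, B2–B3, B3–B4, B4–B5
The largest bag has 2 vertices, giving width 1; this decomposition certifies tw(G) ≤ 1. Any graph with an edge has treewidth ≥ 1, and G has the edge 3–4. Combining the bounds, tw(G) = 1.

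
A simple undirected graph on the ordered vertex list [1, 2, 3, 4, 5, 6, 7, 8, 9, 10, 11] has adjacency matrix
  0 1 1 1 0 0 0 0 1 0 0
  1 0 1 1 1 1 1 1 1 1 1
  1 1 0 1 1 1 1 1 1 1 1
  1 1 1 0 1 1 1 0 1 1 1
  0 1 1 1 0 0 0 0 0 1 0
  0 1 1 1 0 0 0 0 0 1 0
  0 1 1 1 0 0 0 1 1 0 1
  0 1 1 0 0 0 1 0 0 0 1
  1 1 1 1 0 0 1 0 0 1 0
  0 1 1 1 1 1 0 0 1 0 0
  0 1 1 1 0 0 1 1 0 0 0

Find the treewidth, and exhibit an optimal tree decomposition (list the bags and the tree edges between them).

Treewidth 4.
Bags: B1 = {1, 2, 3, 4, 9}  B2 = {2, 3, 4, 7, 9}  B3 = {2, 3, 4, 7, 11}  B4 = {2, 3, 4, 9, 10}  B5 = {2, 3, 7, 8, 11}  B6 = {2, 3, 4, 5, 10}  B7 = {2, 3, 4, 6, 10}
Tree: B1–B2, B2–B3, B1–B4, B3–B5, B4–B6, B6–B7

Every bag has size at most 5, so the width is 5 − 1 = 4 and tw(G) ≤ 4. Conversely, {2, 3, 7, 8, 11} is a clique of size 5, and the vertices of any clique must share a bag in every tree decomposition; so some bag has ≥ 5 vertices and tw(G) ≥ 4. Hence tw(G) = 4 exactly.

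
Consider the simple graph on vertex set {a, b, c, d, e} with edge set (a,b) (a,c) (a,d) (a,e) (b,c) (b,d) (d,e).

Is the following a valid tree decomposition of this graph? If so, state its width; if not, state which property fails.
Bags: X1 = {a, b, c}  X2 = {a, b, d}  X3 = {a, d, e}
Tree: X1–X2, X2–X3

Yes; width 2.

Checking the three conditions: (i) the bags cover all of {a, b, c, d, e}; (ii) for each edge, some bag contains both endpoints; (iii) the bags containing any fixed vertex form a subtree. All hold, so the decomposition is valid with width 3 − 1 = 2.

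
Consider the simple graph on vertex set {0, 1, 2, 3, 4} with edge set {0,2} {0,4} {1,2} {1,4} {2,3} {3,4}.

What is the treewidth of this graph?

A width-2 tree decomposition is:
Bags: B1 = {1, 2, 4}  B2 = {2, 3, 4}  B3 = {0, 2, 4}
Tree: B1–B2, B2–B3
Each bag holds 3 vertices, so the decomposition has width 2, which upper-bounds the treewidth. For the lower bound, G contains the cycle 2–1–4–3–2, so G is not a forest; only forests have treewidth ≤ 1, hence tw(G) ≥ 2. Hence tw(G) = 2 exactly.

2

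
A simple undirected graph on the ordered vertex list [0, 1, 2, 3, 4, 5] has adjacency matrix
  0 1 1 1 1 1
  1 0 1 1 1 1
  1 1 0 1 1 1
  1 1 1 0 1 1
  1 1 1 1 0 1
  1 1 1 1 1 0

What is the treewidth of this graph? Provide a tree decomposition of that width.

Treewidth 5.
One such decomposition:
Bags: B1 = {0, 1, 2, 3, 4, 5}
Tree: (single bag)

A single bag containing all 6 vertices is trivially a valid decomposition of width 5. Conversely, {0, 1, 2, 3, 4, 5} is a clique of size 6, and the vertices of any clique must share a bag in every tree decomposition; so some bag has ≥ 6 vertices and tw(G) ≥ 5. Therefore the treewidth is 5.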